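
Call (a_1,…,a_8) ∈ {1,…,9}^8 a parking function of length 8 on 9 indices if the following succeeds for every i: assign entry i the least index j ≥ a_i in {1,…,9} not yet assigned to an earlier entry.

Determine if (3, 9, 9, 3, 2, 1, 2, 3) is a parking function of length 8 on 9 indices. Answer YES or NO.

Rearranged: b = (1, 2, 2, 3, 3, 3, 9, 9).
  b_1=1 ≤ 2
  b_2=2 ≤ 3
  b_3=2 ≤ 4
  b_4=3 ≤ 5
  b_5=3 ≤ 6
  b_6=3 ≤ 7
  b_7=9 > 8
  fails at i=7 ⇒ NO

NO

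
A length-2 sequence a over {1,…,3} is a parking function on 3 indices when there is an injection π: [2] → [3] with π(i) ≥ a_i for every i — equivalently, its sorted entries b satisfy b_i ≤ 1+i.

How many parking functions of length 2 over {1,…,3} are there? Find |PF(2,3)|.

|PF| = (3+1−2)·(3+1)^{2−1} = 2×4 = 8 (Konheim–Weiss)
Example (2,2) → sorted (2,2): b_i ≤ 1+i ∀i, a PF.

8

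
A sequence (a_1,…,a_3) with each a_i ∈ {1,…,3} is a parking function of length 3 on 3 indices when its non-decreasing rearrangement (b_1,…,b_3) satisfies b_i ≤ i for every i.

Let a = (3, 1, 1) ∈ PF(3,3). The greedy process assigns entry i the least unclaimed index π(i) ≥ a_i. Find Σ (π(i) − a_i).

1

Σπ = 6 ({1..3} each once); Σa = 3+1+1 = 5; disp = 6−5 = 1.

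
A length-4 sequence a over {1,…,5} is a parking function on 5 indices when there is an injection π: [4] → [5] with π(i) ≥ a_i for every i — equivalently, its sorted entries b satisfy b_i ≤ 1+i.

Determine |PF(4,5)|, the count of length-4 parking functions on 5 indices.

|PF(4,5)| = (6−4)·6^(4−1) = 2×216 = 432 (Konheim–Weiss)
One tuple (2,1,4,1) → sorted (1,1,2,4): b_i ≤ 1+i ∀i, a PF.

432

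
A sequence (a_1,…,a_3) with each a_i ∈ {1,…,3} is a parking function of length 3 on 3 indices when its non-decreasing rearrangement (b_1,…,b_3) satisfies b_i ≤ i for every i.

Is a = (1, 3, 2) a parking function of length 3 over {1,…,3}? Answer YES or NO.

YES

Rearranged: b = (1, 2, 3).
  b_1=1 ≤ 1
  b_2=2 ≤ 2
  b_3=3 ≤ 3
All bounds hold ⇒ YES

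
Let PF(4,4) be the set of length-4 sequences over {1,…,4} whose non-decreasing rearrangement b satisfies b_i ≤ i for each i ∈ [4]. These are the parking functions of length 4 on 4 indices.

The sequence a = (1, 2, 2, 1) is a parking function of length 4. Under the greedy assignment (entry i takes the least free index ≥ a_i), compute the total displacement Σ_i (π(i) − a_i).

4

Σπ = 4·5/2 = 10 (π permutes [4]); Σa = 1+2+2+1 = 6; disp = 10−6 = 4.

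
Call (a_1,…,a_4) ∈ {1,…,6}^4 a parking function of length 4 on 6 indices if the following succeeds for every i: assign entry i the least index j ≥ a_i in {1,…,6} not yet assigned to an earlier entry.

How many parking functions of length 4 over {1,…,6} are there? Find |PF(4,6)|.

1029

|PF| = (6+1−4)·(6+1)^{4−1} = 3·343 = 1029 (Konheim–Weiss)
E.g. (3,4,1,4) → sorted (1,3,4,4): b_i ≤ 2+i ∀i, a PF.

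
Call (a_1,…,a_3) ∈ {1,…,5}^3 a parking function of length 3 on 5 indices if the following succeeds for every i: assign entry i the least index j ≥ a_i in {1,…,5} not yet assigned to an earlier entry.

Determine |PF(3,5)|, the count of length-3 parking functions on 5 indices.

Count = 3·6^2 = 3×36 = 108
Check (3,3,5) → sorted (3,3,5): b_i ≤ 2+i ∀i, a PF.

108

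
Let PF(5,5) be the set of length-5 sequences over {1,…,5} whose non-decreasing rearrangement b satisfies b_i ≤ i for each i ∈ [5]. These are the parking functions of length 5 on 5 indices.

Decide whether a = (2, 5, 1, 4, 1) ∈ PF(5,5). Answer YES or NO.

YES

Rearranged: b = (1, 1, 2, 4, 5).
  b_1=1 ≤ 1
  b_2=1 ≤ 2
  b_3=2 ≤ 3
  b_4=4 ≤ 4
  b_5=5 ≤ 5
All bounds hold ⇒ YES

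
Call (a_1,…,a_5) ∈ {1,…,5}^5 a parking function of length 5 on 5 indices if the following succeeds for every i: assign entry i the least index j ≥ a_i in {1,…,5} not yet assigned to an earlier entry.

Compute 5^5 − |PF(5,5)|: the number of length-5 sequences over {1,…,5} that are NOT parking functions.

1829

|PF(5,5)| = (5−5+1)·(5+1)^(5−1) = 1×1296 = 1296 [KW]
E.g. (3,3,5,4,3) → sorted (3,3,3,4,5): b_1=3>1, not a PF.
Total 3125; non-PF = 3125−1296 = 1829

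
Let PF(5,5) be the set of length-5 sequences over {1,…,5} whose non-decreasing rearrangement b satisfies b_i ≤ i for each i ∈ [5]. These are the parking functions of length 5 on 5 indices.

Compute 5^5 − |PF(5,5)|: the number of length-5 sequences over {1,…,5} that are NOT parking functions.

1829

|PF(5,5)| = 1·6^4 = 1·1296 = 1296
E.g. (5,5,5,5,4) → sorted (4,5,5,5,5): b_1=4>1, not a PF.
So 3125 − 1296 = 1829 fail.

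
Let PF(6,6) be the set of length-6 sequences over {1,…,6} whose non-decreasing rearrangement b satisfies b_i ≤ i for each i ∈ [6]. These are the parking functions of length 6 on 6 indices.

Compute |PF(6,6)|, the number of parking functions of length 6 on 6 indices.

|PF| = (7−6)·7^(6−1) = 1×16807 = 16807 (Konheim–Weiss)
Check (3,4,1,6,1,2) → sorted (1,1,2,3,4,6): b_i ≤ i ∀i, a PF.

16807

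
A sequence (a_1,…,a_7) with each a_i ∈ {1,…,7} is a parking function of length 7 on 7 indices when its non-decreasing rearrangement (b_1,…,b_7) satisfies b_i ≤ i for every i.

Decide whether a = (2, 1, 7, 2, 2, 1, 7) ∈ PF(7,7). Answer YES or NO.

NO

Order a: b = (1, 1, 2, 2, 2, 7, 7).
  b_1=1 ≤ 1
  b_2=1 ≤ 2
  b_3=2 ≤ 3
  b_4=2 ≤ 4
  b_5=2 ≤ 5
  b_6=7 > 6
  fails at i=6 ⇒ NO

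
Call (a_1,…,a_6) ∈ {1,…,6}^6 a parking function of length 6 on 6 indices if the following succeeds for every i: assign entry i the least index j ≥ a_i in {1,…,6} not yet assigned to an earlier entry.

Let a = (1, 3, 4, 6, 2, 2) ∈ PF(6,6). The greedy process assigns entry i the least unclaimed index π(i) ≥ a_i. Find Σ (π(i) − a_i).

3

Σπ = 6·7/2 = 21 (π permutes [6]); Σa = 1+3+4+6+2+2 = 18; disp = 21−18 = 3.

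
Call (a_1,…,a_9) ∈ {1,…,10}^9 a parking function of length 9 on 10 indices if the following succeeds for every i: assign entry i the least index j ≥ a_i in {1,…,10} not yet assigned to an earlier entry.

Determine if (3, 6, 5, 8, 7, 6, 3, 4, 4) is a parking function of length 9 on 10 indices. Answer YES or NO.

NO

Sorted: b = (3, 3, 4, 4, 5, 6, 6, 7, 8).
  b_1=3 > 2
  fails at i=1 ⇒ NO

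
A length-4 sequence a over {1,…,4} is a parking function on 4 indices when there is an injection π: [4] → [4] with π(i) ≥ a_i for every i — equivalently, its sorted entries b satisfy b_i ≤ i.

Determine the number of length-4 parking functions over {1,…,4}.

#PF = (5−4)·5^(4−1) = 1·125 = 125 [KW]
One tuple (4,1,2,2) → sorted (1,2,2,4): b_i ≤ i ∀i, a PF.

125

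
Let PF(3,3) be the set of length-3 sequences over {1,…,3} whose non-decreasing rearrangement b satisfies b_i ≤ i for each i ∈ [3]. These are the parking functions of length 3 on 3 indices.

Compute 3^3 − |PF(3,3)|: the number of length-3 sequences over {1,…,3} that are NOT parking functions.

11

|PF| = (4−3)·4^(3−1) = 1 · 16 = 16
One tuple (2,2,3) → sorted (2,2,3): b_1=2>1, not a PF.
3^3 − 16 = 27 − 16 = 11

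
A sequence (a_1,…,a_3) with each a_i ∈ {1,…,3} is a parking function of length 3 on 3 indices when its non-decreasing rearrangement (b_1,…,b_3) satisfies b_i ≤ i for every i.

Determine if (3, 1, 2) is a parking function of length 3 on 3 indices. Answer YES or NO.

Order a: b = (1, 2, 3).
  b_1=1 ≤ 1
  b_2=2 ≤ 2
  b_3=3 ≤ 3
All bounds hold ⇒ YES

YES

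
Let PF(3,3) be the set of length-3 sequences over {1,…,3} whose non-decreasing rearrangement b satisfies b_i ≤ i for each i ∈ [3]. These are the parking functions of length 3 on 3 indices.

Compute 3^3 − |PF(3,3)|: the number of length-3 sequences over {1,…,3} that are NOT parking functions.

11

Count = (4−3)·4^(3−1) = 1×16 = 16 (Konheim–Weiss)
Example (3,3,3) → sorted (3,3,3): b_1=3>1, not a PF.
So 27 − 16 = 11 fail.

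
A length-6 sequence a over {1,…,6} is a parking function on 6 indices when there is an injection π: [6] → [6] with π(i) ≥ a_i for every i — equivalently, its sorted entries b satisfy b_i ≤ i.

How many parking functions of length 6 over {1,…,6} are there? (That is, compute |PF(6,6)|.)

|PF(6,6)| = (7−6)·7^(6−1) = 1 · 16807 = 16807 [KW]
Check (2,1,1,3,6,3) → sorted (1,1,2,3,3,6): b_i ≤ i ∀i, a PF.

16807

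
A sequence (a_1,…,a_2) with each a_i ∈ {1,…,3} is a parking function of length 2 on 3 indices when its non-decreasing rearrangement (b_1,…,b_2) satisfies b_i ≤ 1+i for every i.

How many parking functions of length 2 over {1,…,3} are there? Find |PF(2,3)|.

|PF| = (3−2+1)·(3+1)^(2−1) = 2×4 = 8 (Konheim–Weiss)
Example (2,2) → sorted (2,2): b_i ≤ 1+i ∀i, a PF.

8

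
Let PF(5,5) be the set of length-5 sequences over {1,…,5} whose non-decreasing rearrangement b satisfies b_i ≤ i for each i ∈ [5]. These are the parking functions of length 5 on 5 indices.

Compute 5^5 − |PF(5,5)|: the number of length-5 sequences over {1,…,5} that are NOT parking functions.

1829

#PF = (5−5+1)·(5+1)^(5−1) = 1 · 1296 = 1296
Example (2,4,5,3,3) → sorted (2,3,3,4,5): b_1=2>1, not a PF.
Total 3125; non-PF = 3125−1296 = 1829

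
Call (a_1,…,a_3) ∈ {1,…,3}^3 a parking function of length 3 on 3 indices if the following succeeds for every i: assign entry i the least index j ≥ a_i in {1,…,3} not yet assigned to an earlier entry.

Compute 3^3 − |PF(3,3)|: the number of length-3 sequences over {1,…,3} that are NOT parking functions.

11

|PF(3,3)| = (4−3)·4^(3−1) = 1·16 = 16 (Pollak)
One tuple (3,2,2) → sorted (2,2,3): b_1=2>1, not a PF.
So 27 − 16 = 11 fail.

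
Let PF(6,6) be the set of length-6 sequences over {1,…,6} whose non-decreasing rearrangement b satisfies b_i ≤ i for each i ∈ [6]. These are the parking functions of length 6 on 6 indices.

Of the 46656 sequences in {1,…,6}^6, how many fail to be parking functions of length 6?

|PF| = 1·7^5 = 1·16807 = 16807 [KW]
E.g. (1,5,6,6,4,2) → sorted (1,2,4,5,6,6): b_3=4>3, not a PF.
So 46656 − 16807 = 29849 fail.

29849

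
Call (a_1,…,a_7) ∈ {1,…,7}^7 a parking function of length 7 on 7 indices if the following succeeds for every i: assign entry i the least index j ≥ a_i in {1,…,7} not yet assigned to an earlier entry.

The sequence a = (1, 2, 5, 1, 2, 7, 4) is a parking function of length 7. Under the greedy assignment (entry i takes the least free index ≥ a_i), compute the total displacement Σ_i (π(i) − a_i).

6

Σπ = 7·8/2 = 28 (π permutes [7]); Σa = 1+2+5+1+2+7+4 = 22; disp = 28−22 = 6.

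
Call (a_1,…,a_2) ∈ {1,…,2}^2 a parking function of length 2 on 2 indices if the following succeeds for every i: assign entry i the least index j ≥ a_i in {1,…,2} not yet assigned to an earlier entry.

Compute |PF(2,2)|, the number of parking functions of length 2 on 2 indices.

|PF| = (3−2)·3^(2−1) = 1·3 = 3 (Konheim–Weiss)
E.g. (2,1) → sorted (1,2): b_i ≤ i ∀i, a PF.

3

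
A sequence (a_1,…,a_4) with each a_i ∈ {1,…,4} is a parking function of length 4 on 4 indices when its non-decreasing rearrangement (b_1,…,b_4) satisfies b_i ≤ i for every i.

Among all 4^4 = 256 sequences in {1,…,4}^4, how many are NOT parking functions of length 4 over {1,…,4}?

131

#PF = (4−4+1)·(4+1)^(4−1) = 1·125 = 125 (Pollak)
Check (3,4,4,2) → sorted (2,3,4,4): b_1=2>1, not a PF.
Total 256; non-PF = 256−125 = 131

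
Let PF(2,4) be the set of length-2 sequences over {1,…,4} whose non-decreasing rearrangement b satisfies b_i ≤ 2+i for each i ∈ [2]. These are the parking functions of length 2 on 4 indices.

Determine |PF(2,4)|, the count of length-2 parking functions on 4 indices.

#PF = 3·5^1 = 3×5 = 15
Check (2,4) → sorted (2,4): b_i ≤ 2+i ∀i, a PF.

15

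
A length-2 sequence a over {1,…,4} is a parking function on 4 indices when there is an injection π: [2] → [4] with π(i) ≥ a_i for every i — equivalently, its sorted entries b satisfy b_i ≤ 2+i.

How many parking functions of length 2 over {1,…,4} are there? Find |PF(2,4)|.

Count = (4+1−2)·(4+1)^{2−1} = 3·5 = 15
Check (4,3) → sorted (3,4): b_i ≤ 2+i ∀i, a PF.

15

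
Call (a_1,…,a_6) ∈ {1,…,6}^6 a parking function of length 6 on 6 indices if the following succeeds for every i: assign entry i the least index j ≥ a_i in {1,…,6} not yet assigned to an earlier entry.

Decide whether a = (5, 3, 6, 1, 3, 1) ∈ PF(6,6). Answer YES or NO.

YES

Sorted: b = (1, 1, 3, 3, 5, 6).
  b_1=1 ≤ 1
  b_2=1 ≤ 2
  b_3=3 ≤ 3
  b_4=3 ≤ 4
  b_5=5 ≤ 5
  b_6=6 ≤ 6
All bounds hold ⇒ YES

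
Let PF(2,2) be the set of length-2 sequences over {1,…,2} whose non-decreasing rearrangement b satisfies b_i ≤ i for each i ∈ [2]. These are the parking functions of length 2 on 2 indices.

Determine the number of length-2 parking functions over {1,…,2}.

#PF = 1·3^1 = 1·3 = 3
E.g. (1,1) → sorted (1,1): b_i ≤ i ∀i, a PF.

3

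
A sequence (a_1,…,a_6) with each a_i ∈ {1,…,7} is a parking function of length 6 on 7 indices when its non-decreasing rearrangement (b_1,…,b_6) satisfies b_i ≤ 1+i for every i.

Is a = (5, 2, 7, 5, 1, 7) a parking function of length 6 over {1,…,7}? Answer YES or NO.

NO

Sorted: b = (1, 2, 5, 5, 7, 7).
  b_1=1 ≤ 2
  b_2=2 ≤ 3
  b_3=5 > 4
  fails at i=3 ⇒ NO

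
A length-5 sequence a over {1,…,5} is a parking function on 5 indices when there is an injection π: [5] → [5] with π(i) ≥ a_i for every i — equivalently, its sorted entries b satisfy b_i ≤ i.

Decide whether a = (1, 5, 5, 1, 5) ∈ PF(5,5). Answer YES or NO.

NO

Rearranged: b = (1, 1, 5, 5, 5).
  b_1=1 ≤ 1
  b_2=1 ≤ 2
  b_3=5 > 3
  fails at i=3 ⇒ NO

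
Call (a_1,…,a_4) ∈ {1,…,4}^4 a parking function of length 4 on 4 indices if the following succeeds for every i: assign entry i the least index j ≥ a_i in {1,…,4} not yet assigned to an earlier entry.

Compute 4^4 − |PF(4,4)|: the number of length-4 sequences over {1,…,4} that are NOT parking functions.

|PF| = (4+1−4)·(4+1)^{4−1} = 1 · 125 = 125 [KW]
One tuple (2,2,4,4) → sorted (2,2,4,4): b_1=2>1, not a PF.
4^4 − 125 = 256 − 125 = 131

131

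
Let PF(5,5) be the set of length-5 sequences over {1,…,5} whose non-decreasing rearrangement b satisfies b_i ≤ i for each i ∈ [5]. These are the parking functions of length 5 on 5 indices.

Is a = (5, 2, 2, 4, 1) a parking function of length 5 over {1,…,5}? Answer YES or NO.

Sorted: b = (1, 2, 2, 4, 5).
  b_1=1 ≤ 1
  b_2=2 ≤ 2
  b_3=2 ≤ 3
  b_4=4 ≤ 4
  b_5=5 ≤ 5
All bounds hold ⇒ YES

YES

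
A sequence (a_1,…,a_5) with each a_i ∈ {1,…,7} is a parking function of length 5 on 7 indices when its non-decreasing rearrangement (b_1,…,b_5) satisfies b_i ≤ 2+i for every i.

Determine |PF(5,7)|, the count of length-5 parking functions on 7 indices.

|PF(5,7)| = 3·8^4 = 3 · 4096 = 12288
One tuple (5,3,2,2,1) → sorted (1,2,2,3,5): b_i ≤ 2+i ∀i, a PF.

12288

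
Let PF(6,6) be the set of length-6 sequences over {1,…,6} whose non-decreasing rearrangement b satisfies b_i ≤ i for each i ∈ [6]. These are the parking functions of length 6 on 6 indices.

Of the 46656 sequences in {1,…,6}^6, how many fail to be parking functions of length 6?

29849

#PF = (7−6)·7^(6−1) = 1 · 16807 = 16807 [KW]
One tuple (1,6,6,6,1,4) → sorted (1,1,4,6,6,6): b_3=4>3, not a PF.
Total 46656; non-PF = 46656−16807 = 29849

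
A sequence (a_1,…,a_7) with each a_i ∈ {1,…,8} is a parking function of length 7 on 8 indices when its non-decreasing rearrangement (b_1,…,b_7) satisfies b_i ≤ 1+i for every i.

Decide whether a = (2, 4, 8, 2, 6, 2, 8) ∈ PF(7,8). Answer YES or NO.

Sorted: b = (2, 2, 2, 4, 6, 8, 8).
  b_1=2 ≤ 2
  b_2=2 ≤ 3
  b_3=2 ≤ 4
  b_4=4 ≤ 5
  b_5=6 ≤ 6
  b_6=8 > 7
  fails at i=6 ⇒ NO

NO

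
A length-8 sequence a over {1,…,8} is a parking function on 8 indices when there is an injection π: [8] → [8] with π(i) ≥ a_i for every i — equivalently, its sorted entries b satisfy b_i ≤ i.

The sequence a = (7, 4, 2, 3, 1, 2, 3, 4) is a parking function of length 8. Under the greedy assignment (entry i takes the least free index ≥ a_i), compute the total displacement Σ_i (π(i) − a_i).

Σπ = 8·9/2 = 36 (π permutes [8]); Σa = 7+4+2+3+1+2+3+4 = 26; disp = 36−26 = 10.

10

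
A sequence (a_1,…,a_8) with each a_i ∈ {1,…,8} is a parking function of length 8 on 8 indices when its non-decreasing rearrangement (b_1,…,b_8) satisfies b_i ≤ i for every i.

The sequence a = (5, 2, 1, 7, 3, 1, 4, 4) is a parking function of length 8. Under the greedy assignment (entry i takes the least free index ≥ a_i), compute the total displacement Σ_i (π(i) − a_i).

9

Σπ = 36 ({1..8} each once); Σa = 5+2+1+7+3+1+4+4 = 27; disp = 36−27 = 9.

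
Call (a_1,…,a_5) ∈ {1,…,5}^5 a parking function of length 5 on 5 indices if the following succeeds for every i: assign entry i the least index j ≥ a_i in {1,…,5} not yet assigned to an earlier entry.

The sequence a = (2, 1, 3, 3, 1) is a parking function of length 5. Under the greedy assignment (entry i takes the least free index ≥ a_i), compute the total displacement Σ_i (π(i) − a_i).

Σπ(i) = 1+…+5 = 15; Σa = 2+1+3+3+1 = 10; disp = 15−10 = 5.

5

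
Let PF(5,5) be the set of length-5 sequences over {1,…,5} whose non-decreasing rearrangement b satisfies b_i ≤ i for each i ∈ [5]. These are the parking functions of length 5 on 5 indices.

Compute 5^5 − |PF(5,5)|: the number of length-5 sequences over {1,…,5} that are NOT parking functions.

1829

|PF| = (5+1−5)·(5+1)^{5−1} = 1·1296 = 1296 (Pollak)
E.g. (4,2,3,5,5) → sorted (2,3,4,5,5): b_1=2>1, not a PF.
So 3125 − 1296 = 1829 fail.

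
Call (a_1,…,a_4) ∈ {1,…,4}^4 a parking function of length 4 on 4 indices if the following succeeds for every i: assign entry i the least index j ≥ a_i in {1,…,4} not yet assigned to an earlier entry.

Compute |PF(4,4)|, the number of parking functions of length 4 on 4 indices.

|PF(4,4)| = (4+1−4)·(4+1)^{4−1} = 1 · 125 = 125
Example (1,1,2,2) → sorted (1,1,2,2): b_i ≤ i ∀i, a PF.

125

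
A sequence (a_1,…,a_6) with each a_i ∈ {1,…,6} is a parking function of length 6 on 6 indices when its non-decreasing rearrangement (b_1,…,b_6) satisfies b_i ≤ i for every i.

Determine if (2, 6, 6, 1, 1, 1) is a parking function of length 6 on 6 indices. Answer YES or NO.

NO

Rearranged: b = (1, 1, 1, 2, 6, 6).
  b_1=1 ≤ 1
  b_2=1 ≤ 2
  b_3=1 ≤ 3
  b_4=2 ≤ 4
  b_5=6 > 5
  fails at i=5 ⇒ NO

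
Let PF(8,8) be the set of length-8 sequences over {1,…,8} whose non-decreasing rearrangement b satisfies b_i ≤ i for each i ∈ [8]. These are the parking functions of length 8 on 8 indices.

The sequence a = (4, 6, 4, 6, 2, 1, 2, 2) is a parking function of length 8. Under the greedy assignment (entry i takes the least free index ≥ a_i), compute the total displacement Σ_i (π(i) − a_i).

9

Σπ = 8·9/2 = 36 (π permutes [8]); Σa = 4+6+4+6+2+1+2+2 = 27; disp = 36−27 = 9.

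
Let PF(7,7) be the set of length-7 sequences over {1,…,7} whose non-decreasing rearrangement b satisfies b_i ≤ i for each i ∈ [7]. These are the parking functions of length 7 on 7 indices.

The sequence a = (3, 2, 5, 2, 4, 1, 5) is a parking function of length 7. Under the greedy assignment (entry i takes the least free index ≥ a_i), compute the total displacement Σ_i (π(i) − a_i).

Σπ(i) = 1+…+7 = 28; Σa = 3+2+5+2+4+1+5 = 22; disp = 28−22 = 6.

6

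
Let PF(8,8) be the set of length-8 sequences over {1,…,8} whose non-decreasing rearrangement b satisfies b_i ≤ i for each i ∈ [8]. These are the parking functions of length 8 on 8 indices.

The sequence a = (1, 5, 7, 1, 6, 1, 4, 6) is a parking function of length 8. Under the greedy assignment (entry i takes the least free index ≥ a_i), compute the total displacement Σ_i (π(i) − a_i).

Σπ = 36 ({1..8} each once); Σa = 1+5+7+1+6+1+4+6 = 31; disp = 36−31 = 5.

5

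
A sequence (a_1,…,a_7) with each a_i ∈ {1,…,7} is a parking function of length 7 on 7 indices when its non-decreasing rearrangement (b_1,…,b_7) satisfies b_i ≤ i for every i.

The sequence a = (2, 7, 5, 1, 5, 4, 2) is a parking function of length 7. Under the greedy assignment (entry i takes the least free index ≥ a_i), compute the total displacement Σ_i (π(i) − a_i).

2

Σπ = 7·8/2 = 28 (π permutes [7]); Σa = 2+7+5+1+5+4+2 = 26; disp = 28−26 = 2.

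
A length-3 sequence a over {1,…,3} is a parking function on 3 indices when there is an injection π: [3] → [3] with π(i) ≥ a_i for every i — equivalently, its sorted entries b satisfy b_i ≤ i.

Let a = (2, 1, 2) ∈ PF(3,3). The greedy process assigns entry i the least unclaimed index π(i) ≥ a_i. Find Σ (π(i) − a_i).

1

Σπ = 3·4/2 = 6 (π permutes [3]); Σa = 2+1+2 = 5; disp = 6−5 = 1.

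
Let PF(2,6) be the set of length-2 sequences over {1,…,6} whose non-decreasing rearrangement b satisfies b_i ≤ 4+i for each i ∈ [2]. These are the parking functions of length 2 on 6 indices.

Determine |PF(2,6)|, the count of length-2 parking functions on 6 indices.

#PF = (6+1−2)·(6+1)^{2−1} = 5 · 7 = 35 [KW]
E.g. (3,1) → sorted (1,3): b_i ≤ 4+i ∀i, a PF.

35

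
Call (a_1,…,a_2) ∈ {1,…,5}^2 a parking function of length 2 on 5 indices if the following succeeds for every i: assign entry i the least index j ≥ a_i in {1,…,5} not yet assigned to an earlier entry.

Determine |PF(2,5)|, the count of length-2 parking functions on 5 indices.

|PF| = (6−2)·6^(2−1) = 4 · 6 = 24 (Konheim–Weiss)
E.g. (1,5) → sorted (1,5): b_i ≤ 3+i ∀i, a PF.

24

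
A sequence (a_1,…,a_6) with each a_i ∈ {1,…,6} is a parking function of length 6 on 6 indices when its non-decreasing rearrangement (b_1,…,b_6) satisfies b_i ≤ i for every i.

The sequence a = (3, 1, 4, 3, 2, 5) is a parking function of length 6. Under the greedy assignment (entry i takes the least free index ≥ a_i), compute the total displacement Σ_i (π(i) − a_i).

3

Σπ = 21 ({1..6} each once); Σa = 3+1+4+3+2+5 = 18; disp = 21−18 = 3.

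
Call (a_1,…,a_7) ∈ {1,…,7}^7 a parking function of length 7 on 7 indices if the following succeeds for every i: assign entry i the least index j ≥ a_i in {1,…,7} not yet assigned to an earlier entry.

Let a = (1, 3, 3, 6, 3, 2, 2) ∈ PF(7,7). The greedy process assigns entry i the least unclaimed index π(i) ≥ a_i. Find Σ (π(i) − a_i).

8

Σπ = 28 ({1..7} each once); Σa = 1+3+3+6+3+2+2 = 20; disp = 28−20 = 8.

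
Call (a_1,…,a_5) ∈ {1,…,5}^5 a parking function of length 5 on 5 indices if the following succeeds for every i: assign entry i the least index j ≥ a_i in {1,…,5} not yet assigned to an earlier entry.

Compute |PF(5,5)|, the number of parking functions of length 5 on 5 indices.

#PF = (5−5+1)·(5+1)^(5−1) = 1 · 1296 = 1296 [KW]
E.g. (3,1,1,4,3) → sorted (1,1,3,3,4): b_i ≤ i ∀i, a PF.

1296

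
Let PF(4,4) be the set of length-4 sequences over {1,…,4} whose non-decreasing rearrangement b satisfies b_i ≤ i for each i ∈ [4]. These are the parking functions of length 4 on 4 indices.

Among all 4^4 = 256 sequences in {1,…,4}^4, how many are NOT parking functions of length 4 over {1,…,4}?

|PF(4,4)| = (4+1−4)·(4+1)^{4−1} = 1×125 = 125 [KW]
E.g. (4,2,1,4) → sorted (1,2,4,4): b_3=4>3, not a PF.
Total 256; non-PF = 256−125 = 131

131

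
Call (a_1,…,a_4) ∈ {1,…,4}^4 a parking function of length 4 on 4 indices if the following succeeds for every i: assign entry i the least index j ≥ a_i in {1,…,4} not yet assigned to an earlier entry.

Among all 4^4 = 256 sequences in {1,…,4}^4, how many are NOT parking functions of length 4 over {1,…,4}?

|PF(4,4)| = (4+1−4)·(4+1)^{4−1} = 1×125 = 125 (Pollak)
Check (4,1,4,3) → sorted (1,3,4,4): b_2=3>2, not a PF.
Total 256; non-PF = 256−125 = 131

131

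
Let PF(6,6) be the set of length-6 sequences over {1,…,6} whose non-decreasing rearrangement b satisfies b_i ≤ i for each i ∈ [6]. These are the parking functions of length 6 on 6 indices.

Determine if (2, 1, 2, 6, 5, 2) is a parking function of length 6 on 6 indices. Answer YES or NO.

YES

Sorted: b = (1, 2, 2, 2, 5, 6).
  b_1=1 ≤ 1
  b_2=2 ≤ 2
  b_3=2 ≤ 3
  b_4=2 ≤ 4
  b_5=5 ≤ 5
  b_6=6 ≤ 6
All bounds hold ⇒ YES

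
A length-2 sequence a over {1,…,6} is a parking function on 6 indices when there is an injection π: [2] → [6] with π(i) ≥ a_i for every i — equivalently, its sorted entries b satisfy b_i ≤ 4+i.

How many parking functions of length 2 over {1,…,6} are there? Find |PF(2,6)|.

35

|PF| = (6+1−2)·(6+1)^{2−1} = 5·7 = 35 [KW]
One tuple (3,6) → sorted (3,6): b_i ≤ 4+i ∀i, a PF.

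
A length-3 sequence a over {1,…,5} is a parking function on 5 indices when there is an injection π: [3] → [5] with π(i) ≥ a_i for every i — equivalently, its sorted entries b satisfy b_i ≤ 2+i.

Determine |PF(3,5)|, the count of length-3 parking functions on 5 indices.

108

#PF = 3·6^2 = 3×36 = 108 (Konheim–Weiss)
Example (2,4,1) → sorted (1,2,4): b_i ≤ 2+i ∀i, a PF.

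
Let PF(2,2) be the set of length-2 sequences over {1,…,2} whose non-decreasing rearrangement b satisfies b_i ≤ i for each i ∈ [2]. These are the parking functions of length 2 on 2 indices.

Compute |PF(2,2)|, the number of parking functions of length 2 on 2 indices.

#PF = (2+1−2)·(2+1)^{2−1} = 1×3 = 3
Check (1,1) → sorted (1,1): b_i ≤ i ∀i, a PF.

3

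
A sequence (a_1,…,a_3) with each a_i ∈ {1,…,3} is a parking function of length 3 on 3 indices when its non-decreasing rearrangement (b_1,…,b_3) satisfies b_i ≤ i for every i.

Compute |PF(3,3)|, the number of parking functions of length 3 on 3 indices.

16

|PF(3,3)| = 1·4^2 = 1 · 16 = 16 (Pollak)
Check (1,2,3) → sorted (1,2,3): b_i ≤ i ∀i, a PF.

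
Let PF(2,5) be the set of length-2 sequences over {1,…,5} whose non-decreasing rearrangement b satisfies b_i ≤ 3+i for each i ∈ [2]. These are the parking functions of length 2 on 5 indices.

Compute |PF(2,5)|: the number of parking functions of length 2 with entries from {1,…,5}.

|PF| = 4·6^1 = 4 · 6 = 24 (Pollak)
One tuple (4,3) → sorted (3,4): b_i ≤ 3+i ∀i, a PF.

24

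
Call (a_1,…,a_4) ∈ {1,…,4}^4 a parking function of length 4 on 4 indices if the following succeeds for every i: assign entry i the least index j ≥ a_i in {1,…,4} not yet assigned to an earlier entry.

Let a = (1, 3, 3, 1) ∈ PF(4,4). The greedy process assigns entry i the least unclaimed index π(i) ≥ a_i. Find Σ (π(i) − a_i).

2

Σπ = 10 ({1..4} each once); Σa = 1+3+3+1 = 8; disp = 10−8 = 2.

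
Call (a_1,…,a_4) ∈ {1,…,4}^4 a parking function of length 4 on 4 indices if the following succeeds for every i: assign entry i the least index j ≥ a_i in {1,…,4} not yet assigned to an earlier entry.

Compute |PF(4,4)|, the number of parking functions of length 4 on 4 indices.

#PF = (4+1−4)·(4+1)^{4−1} = 1·125 = 125
Check (3,1,2,1) → sorted (1,1,2,3): b_i ≤ i ∀i, a PF.

125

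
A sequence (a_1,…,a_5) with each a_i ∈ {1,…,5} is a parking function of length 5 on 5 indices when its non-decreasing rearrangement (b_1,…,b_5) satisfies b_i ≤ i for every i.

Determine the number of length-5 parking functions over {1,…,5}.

1296

|PF| = (5−5+1)·(5+1)^(5−1) = 1 · 1296 = 1296 (Pollak)
Example (3,3,2,3,1) → sorted (1,2,3,3,3): b_i ≤ i ∀i, a PF.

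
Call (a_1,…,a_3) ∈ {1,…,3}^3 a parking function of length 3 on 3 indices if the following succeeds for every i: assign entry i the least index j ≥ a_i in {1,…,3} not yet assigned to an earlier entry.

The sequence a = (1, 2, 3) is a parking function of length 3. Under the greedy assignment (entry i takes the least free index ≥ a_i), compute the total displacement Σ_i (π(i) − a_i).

Σπ = 6 ({1..3} each once); Σa = 1+2+3 = 6; disp = 6−6 = 0.

0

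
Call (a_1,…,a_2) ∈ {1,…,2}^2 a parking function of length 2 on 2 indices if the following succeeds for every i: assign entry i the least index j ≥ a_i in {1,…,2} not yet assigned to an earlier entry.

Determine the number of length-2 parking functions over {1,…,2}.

3

#PF = 1·3^1 = 1·3 = 3 (Konheim–Weiss)
Check (2,1) → sorted (1,2): b_i ≤ i ∀i, a PF.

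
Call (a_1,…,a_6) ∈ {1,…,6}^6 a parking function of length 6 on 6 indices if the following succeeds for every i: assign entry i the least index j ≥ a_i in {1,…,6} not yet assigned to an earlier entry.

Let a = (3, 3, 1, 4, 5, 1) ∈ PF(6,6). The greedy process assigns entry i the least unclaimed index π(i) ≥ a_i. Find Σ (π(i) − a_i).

4

Σπ(i) = 1+…+6 = 21; Σa = 3+3+1+4+5+1 = 17; disp = 21−17 = 4.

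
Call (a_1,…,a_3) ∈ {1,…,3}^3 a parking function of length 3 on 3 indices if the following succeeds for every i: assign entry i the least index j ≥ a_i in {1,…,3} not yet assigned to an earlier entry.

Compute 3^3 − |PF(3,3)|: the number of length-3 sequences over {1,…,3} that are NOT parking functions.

#PF = (3+1−3)·(3+1)^{3−1} = 1×16 = 16
One tuple (3,2,3) → sorted (2,3,3): b_1=2>1, not a PF.
3^3 − 16 = 27 − 16 = 11

11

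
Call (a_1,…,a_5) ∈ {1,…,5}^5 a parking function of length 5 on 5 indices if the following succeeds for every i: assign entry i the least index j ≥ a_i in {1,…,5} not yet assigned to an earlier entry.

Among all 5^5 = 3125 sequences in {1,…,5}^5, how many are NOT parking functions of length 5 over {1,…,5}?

1829

Count = (6−5)·6^(5−1) = 1×1296 = 1296 [KW]
Example (1,4,4,5,5) → sorted (1,4,4,5,5): b_2=4>2, not a PF.
Total 3125; non-PF = 3125−1296 = 1829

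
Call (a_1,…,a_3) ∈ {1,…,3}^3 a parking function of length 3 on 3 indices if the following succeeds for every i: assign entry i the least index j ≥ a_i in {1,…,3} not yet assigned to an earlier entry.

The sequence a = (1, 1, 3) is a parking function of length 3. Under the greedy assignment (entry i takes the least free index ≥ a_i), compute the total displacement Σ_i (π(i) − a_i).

Σπ = 6 ({1..3} each once); Σa = 1+1+3 = 5; disp = 6−5 = 1.

1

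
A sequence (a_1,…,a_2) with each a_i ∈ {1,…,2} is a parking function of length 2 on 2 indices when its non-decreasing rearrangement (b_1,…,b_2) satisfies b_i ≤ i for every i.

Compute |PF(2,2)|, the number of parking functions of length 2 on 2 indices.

|PF| = (3−2)·3^(2−1) = 1×3 = 3 (Pollak)
Check (2,1) → sorted (1,2): b_i ≤ i ∀i, a PF.

3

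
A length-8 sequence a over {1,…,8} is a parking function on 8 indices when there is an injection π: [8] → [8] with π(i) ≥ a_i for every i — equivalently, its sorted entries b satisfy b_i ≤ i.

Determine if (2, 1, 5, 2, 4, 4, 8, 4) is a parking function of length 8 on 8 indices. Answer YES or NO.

Sorted: b = (1, 2, 2, 4, 4, 4, 5, 8).
  b_1=1 ≤ 1
  b_2=2 ≤ 2
  b_3=2 ≤ 3
  b_4=4 ≤ 4
  b_5=4 ≤ 5
  b_6=4 ≤ 6
  b_7=5 ≤ 7
  b_8=8 ≤ 8
All bounds hold ⇒ YES

YES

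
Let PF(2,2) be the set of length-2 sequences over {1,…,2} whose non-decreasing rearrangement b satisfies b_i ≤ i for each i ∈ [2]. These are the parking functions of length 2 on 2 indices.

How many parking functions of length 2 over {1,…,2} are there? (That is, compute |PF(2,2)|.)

3

|PF| = 1·3^1 = 1 · 3 = 3 (Konheim–Weiss)
One tuple (2,1) → sorted (1,2): b_i ≤ i ∀i, a PF.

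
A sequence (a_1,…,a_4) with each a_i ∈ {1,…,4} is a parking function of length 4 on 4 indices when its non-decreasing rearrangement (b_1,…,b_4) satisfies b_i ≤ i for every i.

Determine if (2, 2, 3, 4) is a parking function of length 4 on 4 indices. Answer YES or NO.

NO

Order a: b = (2, 2, 3, 4).
  b_1=2 > 1
  fails at i=1 ⇒ NO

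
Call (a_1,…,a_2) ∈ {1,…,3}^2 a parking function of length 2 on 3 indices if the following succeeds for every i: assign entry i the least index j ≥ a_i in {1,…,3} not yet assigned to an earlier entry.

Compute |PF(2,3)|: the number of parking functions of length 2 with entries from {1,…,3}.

8

|PF| = (3−2+1)·(3+1)^(2−1) = 2 · 4 = 8 [KW]
Example (1,1) → sorted (1,1): b_i ≤ 1+i ∀i, a PF.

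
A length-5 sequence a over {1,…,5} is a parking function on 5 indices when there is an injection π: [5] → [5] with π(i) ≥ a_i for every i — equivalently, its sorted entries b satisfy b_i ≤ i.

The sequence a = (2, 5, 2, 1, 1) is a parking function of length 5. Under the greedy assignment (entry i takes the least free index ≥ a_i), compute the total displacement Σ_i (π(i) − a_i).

4

Σπ = 5·6/2 = 15 (π permutes [5]); Σa = 2+5+2+1+1 = 11; disp = 15−11 = 4.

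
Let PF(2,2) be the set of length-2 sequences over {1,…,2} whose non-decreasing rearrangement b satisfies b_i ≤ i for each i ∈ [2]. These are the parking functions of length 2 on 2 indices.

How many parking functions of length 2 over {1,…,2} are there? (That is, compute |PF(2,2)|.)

3

#PF = (3−2)·3^(2−1) = 1 · 3 = 3
E.g. (1,1) → sorted (1,1): b_i ≤ i ∀i, a PF.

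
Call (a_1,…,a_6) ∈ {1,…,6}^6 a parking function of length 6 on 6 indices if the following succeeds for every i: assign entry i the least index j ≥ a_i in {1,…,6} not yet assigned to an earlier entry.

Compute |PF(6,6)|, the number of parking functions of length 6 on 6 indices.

16807

|PF| = (6+1−6)·(6+1)^{6−1} = 1×16807 = 16807 [KW]
Example (3,4,2,1,4,1) → sorted (1,1,2,3,4,4): b_i ≤ i ∀i, a PF.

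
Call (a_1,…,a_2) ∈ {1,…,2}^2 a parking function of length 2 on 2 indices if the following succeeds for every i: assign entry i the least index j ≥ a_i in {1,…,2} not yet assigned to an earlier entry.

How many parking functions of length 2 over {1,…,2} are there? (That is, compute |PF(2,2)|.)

3

|PF(2,2)| = 1·3^1 = 1 · 3 = 3 [KW]
Example (1,1) → sorted (1,1): b_i ≤ i ∀i, a PF.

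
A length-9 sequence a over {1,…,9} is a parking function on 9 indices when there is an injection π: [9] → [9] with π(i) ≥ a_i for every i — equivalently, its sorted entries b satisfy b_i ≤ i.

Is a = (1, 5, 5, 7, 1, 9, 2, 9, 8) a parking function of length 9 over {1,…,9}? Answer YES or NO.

NO

Order a: b = (1, 1, 2, 5, 5, 7, 8, 9, 9).
  b_1=1 ≤ 1
  b_2=1 ≤ 2
  b_3=2 ≤ 3
  b_4=5 > 4
  fails at i=4 ⇒ NO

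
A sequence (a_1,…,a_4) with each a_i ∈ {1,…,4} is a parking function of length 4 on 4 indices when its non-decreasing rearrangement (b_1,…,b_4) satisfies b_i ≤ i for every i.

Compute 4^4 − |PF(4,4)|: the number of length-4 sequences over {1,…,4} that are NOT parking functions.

131

Count = (4−4+1)·(4+1)^(4−1) = 1·125 = 125
Check (3,3,4,2) → sorted (2,3,3,4): b_1=2>1, not a PF.
So 256 − 125 = 131 fail.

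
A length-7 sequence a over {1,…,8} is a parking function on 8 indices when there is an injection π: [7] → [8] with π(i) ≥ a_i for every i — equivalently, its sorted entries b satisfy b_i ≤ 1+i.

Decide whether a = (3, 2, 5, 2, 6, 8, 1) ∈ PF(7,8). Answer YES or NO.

Order a: b = (1, 2, 2, 3, 5, 6, 8).
  b_1=1 ≤ 2
  b_2=2 ≤ 3
  b_3=2 ≤ 4
  b_4=3 ≤ 5
  b_5=5 ≤ 6
  b_6=6 ≤ 7
  b_7=8 ≤ 8
All bounds hold ⇒ YES

YES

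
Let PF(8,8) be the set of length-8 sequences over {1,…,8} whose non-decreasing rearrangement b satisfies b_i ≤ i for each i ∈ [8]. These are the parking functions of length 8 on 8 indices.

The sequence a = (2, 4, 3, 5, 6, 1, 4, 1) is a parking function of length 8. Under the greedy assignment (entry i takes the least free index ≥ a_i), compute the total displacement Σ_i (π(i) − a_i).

10

Σπ = 8·9/2 = 36 (π permutes [8]); Σa = 2+4+3+5+6+1+4+1 = 26; disp = 36−26 = 10.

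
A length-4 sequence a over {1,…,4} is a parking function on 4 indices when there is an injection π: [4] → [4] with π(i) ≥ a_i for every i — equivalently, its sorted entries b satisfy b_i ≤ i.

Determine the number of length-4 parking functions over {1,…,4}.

125

|PF| = (4+1−4)·(4+1)^{4−1} = 1×125 = 125 (Pollak)
One tuple (2,1,3,4) → sorted (1,2,3,4): b_i ≤ i ∀i, a PF.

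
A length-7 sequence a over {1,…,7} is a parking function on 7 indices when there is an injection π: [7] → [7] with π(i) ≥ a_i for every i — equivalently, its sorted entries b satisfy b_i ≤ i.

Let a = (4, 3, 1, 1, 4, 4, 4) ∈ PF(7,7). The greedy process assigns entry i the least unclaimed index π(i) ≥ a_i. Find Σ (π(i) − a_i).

7

Σπ(i) = 1+…+7 = 28; Σa = 4+3+1+1+4+4+4 = 21; disp = 28−21 = 7.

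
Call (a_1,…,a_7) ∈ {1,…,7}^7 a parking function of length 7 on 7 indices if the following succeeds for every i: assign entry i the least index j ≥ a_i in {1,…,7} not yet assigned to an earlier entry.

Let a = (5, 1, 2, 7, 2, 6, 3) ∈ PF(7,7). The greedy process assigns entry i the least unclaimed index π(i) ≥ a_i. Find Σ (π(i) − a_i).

2

Σπ = 28 ({1..7} each once); Σa = 5+1+2+7+2+6+3 = 26; disp = 28−26 = 2.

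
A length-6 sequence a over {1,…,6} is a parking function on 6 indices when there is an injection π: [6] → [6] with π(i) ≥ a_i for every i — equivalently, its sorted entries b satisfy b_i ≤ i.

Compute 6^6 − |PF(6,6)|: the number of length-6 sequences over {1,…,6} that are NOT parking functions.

29849

|PF| = (6+1−6)·(6+1)^{6−1} = 1×16807 = 16807
E.g. (6,3,6,5,5,2) → sorted (2,3,5,5,6,6): b_1=2>1, not a PF.
So 46656 − 16807 = 29849 fail.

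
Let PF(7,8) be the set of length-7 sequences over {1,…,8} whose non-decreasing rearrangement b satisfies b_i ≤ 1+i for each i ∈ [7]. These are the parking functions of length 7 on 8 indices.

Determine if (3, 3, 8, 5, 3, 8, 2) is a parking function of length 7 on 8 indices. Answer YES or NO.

NO

Order a: b = (2, 3, 3, 3, 5, 8, 8).
  b_1=2 ≤ 2
  b_2=3 ≤ 3
  b_3=3 ≤ 4
  b_4=3 ≤ 5
  b_5=5 ≤ 6
  b_6=8 > 7
  fails at i=6 ⇒ NO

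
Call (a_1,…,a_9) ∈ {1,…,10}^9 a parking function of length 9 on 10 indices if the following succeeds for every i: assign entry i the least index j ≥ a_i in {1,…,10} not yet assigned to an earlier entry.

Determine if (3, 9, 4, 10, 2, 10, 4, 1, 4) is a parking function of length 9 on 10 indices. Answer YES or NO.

NO

Order a: b = (1, 2, 3, 4, 4, 4, 9, 10, 10).
  b_1=1 ≤ 2
  b_2=2 ≤ 3
  b_3=3 ≤ 4
  b_4=4 ≤ 5
  b_5=4 ≤ 6
  b_6=4 ≤ 7
  b_7=9 > 8
  fails at i=7 ⇒ NO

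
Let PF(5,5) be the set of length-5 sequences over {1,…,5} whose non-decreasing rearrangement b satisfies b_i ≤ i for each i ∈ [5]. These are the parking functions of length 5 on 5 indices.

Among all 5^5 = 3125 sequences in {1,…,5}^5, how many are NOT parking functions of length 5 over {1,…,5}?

|PF| = (5+1−5)·(5+1)^{5−1} = 1·1296 = 1296 (Pollak)
Example (3,4,5,4,4) → sorted (3,4,4,4,5): b_1=3>1, not a PF.
5^5 − 1296 = 3125 − 1296 = 1829

1829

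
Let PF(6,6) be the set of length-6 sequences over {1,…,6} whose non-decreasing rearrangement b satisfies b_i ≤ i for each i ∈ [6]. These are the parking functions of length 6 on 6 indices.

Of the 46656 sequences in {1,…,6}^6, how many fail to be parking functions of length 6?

|PF| = (6−6+1)·(6+1)^(6−1) = 1 · 16807 = 16807 [KW]
Check (2,2,6,2,6,4) → sorted (2,2,2,4,6,6): b_1=2>1, not a PF.
6^6 − 16807 = 46656 − 16807 = 29849

29849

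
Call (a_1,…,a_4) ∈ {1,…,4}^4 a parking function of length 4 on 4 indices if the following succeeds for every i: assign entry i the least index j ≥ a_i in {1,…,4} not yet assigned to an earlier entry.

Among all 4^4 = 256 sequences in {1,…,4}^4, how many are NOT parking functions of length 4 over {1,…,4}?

Count = (4−4+1)·(4+1)^(4−1) = 1×125 = 125
E.g. (1,4,4,1) → sorted (1,1,4,4): b_3=4>3, not a PF.
4^4 − 125 = 256 − 125 = 131

131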